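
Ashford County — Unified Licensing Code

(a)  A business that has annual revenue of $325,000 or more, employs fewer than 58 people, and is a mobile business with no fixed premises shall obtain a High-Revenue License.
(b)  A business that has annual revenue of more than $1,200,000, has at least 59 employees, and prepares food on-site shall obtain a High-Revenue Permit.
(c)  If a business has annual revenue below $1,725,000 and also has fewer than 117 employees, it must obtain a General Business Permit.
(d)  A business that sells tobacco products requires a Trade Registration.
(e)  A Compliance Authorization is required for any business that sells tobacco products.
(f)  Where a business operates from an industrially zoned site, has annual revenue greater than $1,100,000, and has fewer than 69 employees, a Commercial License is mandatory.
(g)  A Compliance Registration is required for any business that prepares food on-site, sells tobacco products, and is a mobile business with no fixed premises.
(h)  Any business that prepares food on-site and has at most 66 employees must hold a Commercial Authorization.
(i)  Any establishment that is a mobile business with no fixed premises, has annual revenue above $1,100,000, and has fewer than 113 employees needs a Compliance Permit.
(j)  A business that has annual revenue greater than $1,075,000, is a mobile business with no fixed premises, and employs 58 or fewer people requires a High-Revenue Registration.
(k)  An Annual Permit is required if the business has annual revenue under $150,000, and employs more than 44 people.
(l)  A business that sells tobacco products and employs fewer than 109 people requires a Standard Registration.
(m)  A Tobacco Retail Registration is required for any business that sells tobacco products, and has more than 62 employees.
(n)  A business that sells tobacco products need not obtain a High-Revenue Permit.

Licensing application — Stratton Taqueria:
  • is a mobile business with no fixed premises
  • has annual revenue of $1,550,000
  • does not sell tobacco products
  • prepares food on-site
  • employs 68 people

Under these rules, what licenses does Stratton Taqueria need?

(a) revenue $1,550,000 ≥ $325,000; employees 68 ≥ 58; is a mobile business with no fixed premises → High-Revenue License not required.
(b) revenue $1,550,000 > $1,200,000; employees 68 ≥ 59; prepares food on-site → High-Revenue Permit required.
(c) revenue $1,550,000 < $1,725,000; employees 68 < 117 → General Business Permit required.
(d) does not sell tobacco products → Trade Registration not required.
(e) does not sell tobacco products → Compliance Authorization not required.
(f) is a mobile business with no fixed premises (not: operates from an industrially zoned site); revenue $1,550,000 > $1,100,000; employees 68 < 69 → Commercial License not required.
(g) prepares food on-site; does not sell tobacco products; is a mobile business with no fixed premises → Compliance Registration not required.
(h) prepares food on-site; employees 68 > 66 → Commercial Authorization not required.
(i) is a mobile business with no fixed premises; revenue $1,550,000 > $1,100,000; employees 68 < 113 → Compliance Permit required.
(j) revenue $1,550,000 > $1,075,000; is a mobile business with no fixed premises; employees 68 > 58 → High-Revenue Registration not required.
(k) revenue $1,550,000 ≥ $150,000; employees 68 > 44 → Annual Permit not required.
(l) does not sell tobacco products; employees 68 < 109 → Standard Registration not required.
(m) does not sell tobacco products; employees 68 > 62 → Tobacco Retail Registration not required.
(n) does not sell tobacco products → High-Revenue Permit exemption does not apply.

Compliance Permit, General Business Permit, High-Revenue Permit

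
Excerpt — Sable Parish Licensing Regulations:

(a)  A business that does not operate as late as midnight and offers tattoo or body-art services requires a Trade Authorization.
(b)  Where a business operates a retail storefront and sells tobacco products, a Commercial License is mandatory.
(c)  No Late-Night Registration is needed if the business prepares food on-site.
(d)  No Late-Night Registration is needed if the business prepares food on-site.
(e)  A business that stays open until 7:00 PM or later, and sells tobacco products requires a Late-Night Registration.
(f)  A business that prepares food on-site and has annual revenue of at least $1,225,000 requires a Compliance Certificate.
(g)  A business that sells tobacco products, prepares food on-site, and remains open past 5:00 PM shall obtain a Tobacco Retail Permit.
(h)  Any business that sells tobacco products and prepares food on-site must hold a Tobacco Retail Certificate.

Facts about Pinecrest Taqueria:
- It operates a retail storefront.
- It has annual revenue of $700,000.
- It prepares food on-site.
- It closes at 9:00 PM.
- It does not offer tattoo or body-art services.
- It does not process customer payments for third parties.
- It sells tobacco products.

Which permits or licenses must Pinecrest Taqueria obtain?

(a) closes 9:00 PM, at/before midnight; does not offer tattoo or body-art services → Trade Authorization not required.
(b) operates a retail storefront; sells tobacco products → Commercial License required.
(c) prepares food on-site → exempt from Late-Night Registration.
(d) prepares food on-site → exempt from Late-Night Registration.
(e) closes 9:00 PM, after 7:00 PM; sells tobacco products → Late-Night Registration required.
(f) prepares food on-site; revenue $700,000 < $1,225,000 → Compliance Certificate not required.
(g) sells tobacco products; prepares food on-site; closes 9:00 PM, after 5:00 PM → Tobacco Retail Permit required.
(h) sells tobacco products; prepares food on-site → Tobacco Retail Certificate required.

Commercial License, Tobacco Retail Certificate, Tobacco Retail Permit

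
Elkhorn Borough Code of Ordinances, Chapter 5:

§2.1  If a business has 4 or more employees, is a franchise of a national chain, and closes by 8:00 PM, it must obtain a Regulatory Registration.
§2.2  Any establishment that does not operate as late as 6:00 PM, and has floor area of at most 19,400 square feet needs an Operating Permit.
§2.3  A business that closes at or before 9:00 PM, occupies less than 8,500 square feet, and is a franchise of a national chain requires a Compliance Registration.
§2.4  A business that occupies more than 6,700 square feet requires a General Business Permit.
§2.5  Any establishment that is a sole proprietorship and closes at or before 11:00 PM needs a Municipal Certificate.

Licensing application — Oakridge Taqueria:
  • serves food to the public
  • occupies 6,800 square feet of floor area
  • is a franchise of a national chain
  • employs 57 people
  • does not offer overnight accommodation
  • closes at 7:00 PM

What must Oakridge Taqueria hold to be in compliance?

Compliance Registration, General Business Permit, Regulatory Registration

§2.1 employees 57 ≥ 4; is a franchise of a national chain; closes 7:00 PM, at/before 8:00 PM → Regulatory Registration required.
§2.2 closes 7:00 PM, after 6:00 PM; floor area 6,800 square feet ≤ 19,400 square feet → Operating Permit not required.
§2.3 closes 7:00 PM, at/before 9:00 PM; floor area 6,800 square feet < 8,500 square feet; is a franchise of a national chain → Compliance Registration required.
§2.4 floor area 6,800 square feet > 6,700 square feet → General Business Permit required.
§2.5 is a franchise of a national chain (not: is a sole proprietorship); closes 7:00 PM, at/before 11:00 PM → Municipal Certificate not required.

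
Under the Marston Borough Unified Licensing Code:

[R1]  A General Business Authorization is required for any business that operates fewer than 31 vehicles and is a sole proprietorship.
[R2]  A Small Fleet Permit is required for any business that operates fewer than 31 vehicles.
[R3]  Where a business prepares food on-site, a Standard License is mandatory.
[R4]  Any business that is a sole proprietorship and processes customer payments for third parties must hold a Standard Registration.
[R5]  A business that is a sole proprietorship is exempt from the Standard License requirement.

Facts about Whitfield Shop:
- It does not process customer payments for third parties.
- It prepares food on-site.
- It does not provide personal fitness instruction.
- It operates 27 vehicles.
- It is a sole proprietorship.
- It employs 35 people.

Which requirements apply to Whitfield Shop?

General Business Authorization, Small Fleet Permit

[R1] vehicles 27 < 31; is a sole proprietorship → General Business Authorization required.
[R2] vehicles 27 < 31 → Small Fleet Permit required.
[R3] prepares food on-site → Standard License required.
[R4] is a sole proprietorship; does not process customer payments for third parties → Standard Registration not required.
[R5] is a sole proprietorship → exempt from Standard License.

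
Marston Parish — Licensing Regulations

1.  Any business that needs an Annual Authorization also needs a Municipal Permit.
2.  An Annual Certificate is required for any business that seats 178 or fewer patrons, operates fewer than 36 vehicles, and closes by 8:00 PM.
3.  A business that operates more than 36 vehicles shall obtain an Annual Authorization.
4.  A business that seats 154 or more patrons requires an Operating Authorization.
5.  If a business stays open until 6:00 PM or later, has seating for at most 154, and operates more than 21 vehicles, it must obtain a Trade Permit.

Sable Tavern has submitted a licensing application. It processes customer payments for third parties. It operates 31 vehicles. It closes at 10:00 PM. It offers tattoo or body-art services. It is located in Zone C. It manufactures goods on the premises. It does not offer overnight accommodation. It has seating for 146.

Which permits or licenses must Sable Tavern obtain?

Trade Permit

1. Annual Authorization is not required → no effect.
2. seating 146 ≤ 178; vehicles 31 < 36; closes 10:00 PM, after 8:00 PM → Annual Certificate not required.
3. vehicles 31 ≤ 36 → Annual Authorization not required.
4. seating 146 < 154 → Operating Authorization not required.
5. closes 10:00 PM, after 6:00 PM; seating 146 ≤ 154; vehicles 31 > 21 → Trade Permit required.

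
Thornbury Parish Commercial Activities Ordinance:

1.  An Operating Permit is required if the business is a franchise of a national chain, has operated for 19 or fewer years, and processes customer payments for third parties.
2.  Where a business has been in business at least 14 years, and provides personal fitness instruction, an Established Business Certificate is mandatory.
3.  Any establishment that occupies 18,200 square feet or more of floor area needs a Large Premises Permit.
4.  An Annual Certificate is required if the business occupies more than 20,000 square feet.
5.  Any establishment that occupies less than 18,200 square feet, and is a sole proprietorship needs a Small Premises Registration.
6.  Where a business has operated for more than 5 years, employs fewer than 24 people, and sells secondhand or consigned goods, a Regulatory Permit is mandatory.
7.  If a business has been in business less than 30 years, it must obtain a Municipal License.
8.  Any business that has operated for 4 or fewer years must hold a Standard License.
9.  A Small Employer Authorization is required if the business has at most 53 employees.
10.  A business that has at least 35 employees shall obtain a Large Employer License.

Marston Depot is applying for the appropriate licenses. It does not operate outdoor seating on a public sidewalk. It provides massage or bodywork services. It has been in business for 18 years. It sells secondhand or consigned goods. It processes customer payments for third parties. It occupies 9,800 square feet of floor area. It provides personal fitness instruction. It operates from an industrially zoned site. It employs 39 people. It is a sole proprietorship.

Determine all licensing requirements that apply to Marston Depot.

Established Business Certificate, Large Employer License, Municipal License, Small Employer Authorization, Small Premises Registration

1. is a sole proprietorship (not: is a franchise of a national chain); years in business 18 ≤ 19; processes customer payments for third parties → Operating Permit not required.
2. years in business 18 ≥ 14; provides personal fitness instruction → Established Business Certificate required.
3. floor area 9,800 square feet < 18,200 square feet → Large Premises Permit not required.
4. floor area 9,800 square feet ≤ 20,000 square feet → Annual Certificate not required.
5. floor area 9,800 square feet < 18,200 square feet; is a sole proprietorship → Small Premises Registration required.
6. years in business 18 > 5; employees 39 ≥ 24; sells secondhand or consigned goods → Regulatory Permit not required.
7. years in business 18 < 30 → Municipal License required.
8. years in business 18 > 4 → Standard License not required.
9. employees 39 ≤ 53 → Small Employer Authorization required.
10. employees 39 ≥ 35 → Large Employer License required.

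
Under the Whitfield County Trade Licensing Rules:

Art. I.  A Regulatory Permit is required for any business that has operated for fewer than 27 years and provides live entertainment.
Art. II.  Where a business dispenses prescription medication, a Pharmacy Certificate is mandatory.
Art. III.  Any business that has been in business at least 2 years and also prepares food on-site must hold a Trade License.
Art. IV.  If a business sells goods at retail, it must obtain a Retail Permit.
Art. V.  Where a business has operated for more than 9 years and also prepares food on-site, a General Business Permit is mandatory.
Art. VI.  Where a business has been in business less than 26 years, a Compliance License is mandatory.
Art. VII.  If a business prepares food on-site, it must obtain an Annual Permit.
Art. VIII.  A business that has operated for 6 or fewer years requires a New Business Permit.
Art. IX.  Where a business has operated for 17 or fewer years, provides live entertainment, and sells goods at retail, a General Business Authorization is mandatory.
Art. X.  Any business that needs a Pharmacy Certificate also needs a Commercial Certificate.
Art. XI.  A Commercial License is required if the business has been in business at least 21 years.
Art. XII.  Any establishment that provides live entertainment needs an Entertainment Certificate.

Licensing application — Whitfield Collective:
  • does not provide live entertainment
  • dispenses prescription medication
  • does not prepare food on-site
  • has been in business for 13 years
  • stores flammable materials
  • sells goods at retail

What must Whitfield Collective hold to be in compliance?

Commercial Certificate, Compliance License, Pharmacy Certificate, Retail Permit

Art. I. years in business 13 < 27; does not provide live entertainment → Regulatory Permit not required.
Art. II. dispenses prescription medication → Pharmacy Certificate required.
Art. III. years in business 13 ≥ 2; does not prepare food on-site → Trade License not required.
Art. IV. sells goods at retail → Retail Permit required.
Art. V. years in business 13 > 9; does not prepare food on-site → General Business Permit not required.
Art. VI. years in business 13 < 26 → Compliance License required.
Art. VII. does not prepare food on-site → Annual Permit not required.
Art. VIII. years in business 13 > 6 → New Business Permit not required.
Art. IX. years in business 13 ≤ 17; does not provide live entertainment; sells goods at retail → General Business Authorization not required.
Art. X. Pharmacy Certificate is required → Commercial Certificate also required.
Art. XI. years in business 13 < 21 → Commercial License not required.
Art. XII. does not provide live entertainment → Entertainment Certificate not required.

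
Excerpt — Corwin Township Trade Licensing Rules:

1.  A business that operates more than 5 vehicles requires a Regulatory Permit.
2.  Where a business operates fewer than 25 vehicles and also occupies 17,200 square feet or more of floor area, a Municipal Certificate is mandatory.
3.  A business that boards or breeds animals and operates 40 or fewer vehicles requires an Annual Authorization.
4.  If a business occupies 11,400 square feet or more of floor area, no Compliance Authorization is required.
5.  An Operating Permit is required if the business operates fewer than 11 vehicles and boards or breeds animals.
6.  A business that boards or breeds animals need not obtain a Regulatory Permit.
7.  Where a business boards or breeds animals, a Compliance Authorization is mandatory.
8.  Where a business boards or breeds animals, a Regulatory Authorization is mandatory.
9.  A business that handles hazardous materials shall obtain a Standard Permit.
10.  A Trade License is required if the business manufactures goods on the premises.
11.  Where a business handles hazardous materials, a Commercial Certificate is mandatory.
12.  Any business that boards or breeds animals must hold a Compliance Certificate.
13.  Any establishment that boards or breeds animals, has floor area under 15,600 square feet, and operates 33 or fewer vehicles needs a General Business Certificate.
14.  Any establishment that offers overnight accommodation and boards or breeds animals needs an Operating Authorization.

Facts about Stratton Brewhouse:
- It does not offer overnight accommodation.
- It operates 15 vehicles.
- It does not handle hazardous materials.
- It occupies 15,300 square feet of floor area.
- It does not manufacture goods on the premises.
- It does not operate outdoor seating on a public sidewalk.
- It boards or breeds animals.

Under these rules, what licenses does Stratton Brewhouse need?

Annual Authorization, Compliance Certificate, General Business Certificate, Regulatory Authorization

1. vehicles 15 > 5 → Regulatory Permit required.
2. vehicles 15 < 25; floor area 15,300 square feet < 17,200 square feet → Municipal Certificate not required.
3. boards or breeds animals; vehicles 15 ≤ 40 → Annual Authorization required.
4. floor area 15,300 square feet ≥ 11,400 square feet → exempt from Compliance Authorization.
5. vehicles 15 ≥ 11; boards or breeds animals → Operating Permit not required.
6. boards or breeds animals → exempt from Regulatory Permit.
7. boards or breeds animals → Compliance Authorization required.
8. boards or breeds animals → Regulatory Authorization required.
9. does not handle hazardous materials → Standard Permit not required.
10. does not manufacture goods on the premises → Trade License not required.
11. does not handle hazardous materials → Commercial Certificate not required.
12. boards or breeds animals → Compliance Certificate required.
13. boards or breeds animals; floor area 15,300 square feet < 15,600 square feet; vehicles 15 ≤ 33 → General Business Certificate required.
14. does not offer overnight accommodation; boards or breeds animals → Operating Authorization not required.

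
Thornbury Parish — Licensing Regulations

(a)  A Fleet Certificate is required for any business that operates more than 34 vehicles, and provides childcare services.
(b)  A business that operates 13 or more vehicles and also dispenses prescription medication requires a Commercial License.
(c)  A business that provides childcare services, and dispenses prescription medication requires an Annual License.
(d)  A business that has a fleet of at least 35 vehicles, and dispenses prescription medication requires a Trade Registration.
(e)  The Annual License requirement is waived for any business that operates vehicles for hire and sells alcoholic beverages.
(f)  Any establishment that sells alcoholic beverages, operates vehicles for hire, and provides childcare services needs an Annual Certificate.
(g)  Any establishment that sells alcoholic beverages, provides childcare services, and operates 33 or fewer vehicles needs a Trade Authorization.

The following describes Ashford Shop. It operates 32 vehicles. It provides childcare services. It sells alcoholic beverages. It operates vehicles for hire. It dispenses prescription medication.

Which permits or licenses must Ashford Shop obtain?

(a) vehicles 32 ≤ 34; provides childcare services → Fleet Certificate not required.
(b) vehicles 32 ≥ 13; dispenses prescription medication → Commercial License required.
(c) provides childcare services; dispenses prescription medication → Annual License required.
(d) vehicles 32 < 35; dispenses prescription medication → Trade Registration not required.
(e) operates vehicles for hire; sells alcoholic beverages → exempt from Annual License.
(f) sells alcoholic beverages; operates vehicles for hire; provides childcare services → Annual Certificate required.
(g) sells alcoholic beverages; provides childcare services; vehicles 32 ≤ 33 → Trade Authorization required.

Annual Certificate, Commercial License, Trade Authorization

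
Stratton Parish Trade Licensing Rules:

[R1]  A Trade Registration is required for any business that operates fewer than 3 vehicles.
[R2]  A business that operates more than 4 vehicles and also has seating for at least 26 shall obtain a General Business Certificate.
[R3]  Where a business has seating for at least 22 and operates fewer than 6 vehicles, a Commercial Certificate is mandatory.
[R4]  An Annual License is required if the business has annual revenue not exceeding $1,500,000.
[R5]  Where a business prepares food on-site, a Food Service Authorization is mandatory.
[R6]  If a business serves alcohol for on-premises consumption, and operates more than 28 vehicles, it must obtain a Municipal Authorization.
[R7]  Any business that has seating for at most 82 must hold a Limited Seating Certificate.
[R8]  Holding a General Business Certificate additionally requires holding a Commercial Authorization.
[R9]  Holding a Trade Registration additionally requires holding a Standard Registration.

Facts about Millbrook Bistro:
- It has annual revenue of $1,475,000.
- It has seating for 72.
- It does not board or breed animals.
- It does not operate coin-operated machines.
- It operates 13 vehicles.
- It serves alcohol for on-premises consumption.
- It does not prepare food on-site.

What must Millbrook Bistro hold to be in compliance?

[R1] vehicles 13 ≥ 3 → Trade Registration not required.
[R2] vehicles 13 > 4; seating 72 ≥ 26 → General Business Certificate required.
[R3] seating 72 ≥ 22; vehicles 13 ≥ 6 → Commercial Certificate not required.
[R4] revenue $1,475,000 ≤ $1,500,000 → Annual License required.
[R5] does not prepare food on-site → Food Service Authorization not required.
[R6] serves alcohol for on-premises consumption; vehicles 13 ≤ 28 → Municipal Authorization not required.
[R7] seating 72 ≤ 82 → Limited Seating Certificate required.
[R8] General Business Certificate is required → Commercial Authorization also required.
[R9] Trade Registration is not required → no effect.

Annual License, Commercial Authorization, General Business Certificate, Limited Seating Certificate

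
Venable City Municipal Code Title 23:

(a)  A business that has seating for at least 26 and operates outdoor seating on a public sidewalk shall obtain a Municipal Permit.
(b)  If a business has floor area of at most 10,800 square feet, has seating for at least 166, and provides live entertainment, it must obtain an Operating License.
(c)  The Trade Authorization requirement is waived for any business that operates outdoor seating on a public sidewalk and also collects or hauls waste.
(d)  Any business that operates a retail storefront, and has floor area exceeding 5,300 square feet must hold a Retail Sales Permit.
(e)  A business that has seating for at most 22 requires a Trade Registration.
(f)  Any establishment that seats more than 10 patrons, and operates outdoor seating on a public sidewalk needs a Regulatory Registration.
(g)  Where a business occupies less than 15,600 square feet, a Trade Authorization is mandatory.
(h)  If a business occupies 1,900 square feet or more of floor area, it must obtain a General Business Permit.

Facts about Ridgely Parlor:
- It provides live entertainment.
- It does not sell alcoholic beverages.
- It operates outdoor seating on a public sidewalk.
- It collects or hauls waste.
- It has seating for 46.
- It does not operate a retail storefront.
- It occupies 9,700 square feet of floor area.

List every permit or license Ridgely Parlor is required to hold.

(a) seating 46 ≥ 26; operates outdoor seating on a public sidewalk → Municipal Permit required.
(b) floor area 9,700 square feet ≤ 10,800 square feet; seating 46 < 166; provides live entertainment → Operating License not required.
(c) operates outdoor seating on a public sidewalk; collects or hauls waste → exempt from Trade Authorization.
(d) does not operate a retail storefront; floor area 9,700 square feet > 5,300 square feet → Retail Sales Permit not required.
(e) seating 46 > 22 → Trade Registration not required.
(f) seating 46 > 10; operates outdoor seating on a public sidewalk → Regulatory Registration required.
(g) floor area 9,700 square feet < 15,600 square feet → Trade Authorization required.
(h) floor area 9,700 square feet ≥ 1,900 square feet → General Business Permit required.

General Business Permit, Municipal Permit, Regulatory Registration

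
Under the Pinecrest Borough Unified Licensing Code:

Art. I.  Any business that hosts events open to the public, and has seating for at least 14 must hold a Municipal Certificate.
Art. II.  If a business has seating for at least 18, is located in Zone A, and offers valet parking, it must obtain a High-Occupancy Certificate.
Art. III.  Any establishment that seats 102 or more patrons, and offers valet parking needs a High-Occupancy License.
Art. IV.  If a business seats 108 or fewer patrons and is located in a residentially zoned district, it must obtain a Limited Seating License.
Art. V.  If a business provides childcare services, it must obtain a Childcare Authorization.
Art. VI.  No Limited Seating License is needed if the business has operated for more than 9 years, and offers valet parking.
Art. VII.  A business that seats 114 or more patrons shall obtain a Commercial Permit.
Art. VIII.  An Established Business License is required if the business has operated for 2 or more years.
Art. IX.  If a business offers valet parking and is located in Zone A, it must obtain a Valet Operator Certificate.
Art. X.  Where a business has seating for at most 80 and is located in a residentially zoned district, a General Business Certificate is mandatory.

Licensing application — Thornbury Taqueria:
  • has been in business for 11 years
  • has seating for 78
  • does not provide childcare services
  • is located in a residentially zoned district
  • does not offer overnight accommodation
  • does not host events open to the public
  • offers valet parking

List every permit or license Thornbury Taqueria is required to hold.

Art. I. does not host events open to the public; seating 78 ≥ 14 → Municipal Certificate not required.
Art. II. seating 78 ≥ 18; is located in a residentially zoned district (not: is located in Zone A); offers valet parking → High-Occupancy Certificate not required.
Art. III. seating 78 < 102; offers valet parking → High-Occupancy License not required.
Art. IV. seating 78 ≤ 108; is located in a residentially zoned district → Limited Seating License required.
Art. V. does not provide childcare services → Childcare Authorization not required.
Art. VI. years in business 11 > 9; offers valet parking → exempt from Limited Seating License.
Art. VII. seating 78 < 114 → Commercial Permit not required.
Art. VIII. years in business 11 ≥ 2 → Established Business License required.
Art. IX. offers valet parking; is located in a residentially zoned district (not: is located in Zone A) → Valet Operator Certificate not required.
Art. X. seating 78 ≤ 80; is located in a residentially zoned district → General Business Certificate required.

Established Business License, General Business Certificate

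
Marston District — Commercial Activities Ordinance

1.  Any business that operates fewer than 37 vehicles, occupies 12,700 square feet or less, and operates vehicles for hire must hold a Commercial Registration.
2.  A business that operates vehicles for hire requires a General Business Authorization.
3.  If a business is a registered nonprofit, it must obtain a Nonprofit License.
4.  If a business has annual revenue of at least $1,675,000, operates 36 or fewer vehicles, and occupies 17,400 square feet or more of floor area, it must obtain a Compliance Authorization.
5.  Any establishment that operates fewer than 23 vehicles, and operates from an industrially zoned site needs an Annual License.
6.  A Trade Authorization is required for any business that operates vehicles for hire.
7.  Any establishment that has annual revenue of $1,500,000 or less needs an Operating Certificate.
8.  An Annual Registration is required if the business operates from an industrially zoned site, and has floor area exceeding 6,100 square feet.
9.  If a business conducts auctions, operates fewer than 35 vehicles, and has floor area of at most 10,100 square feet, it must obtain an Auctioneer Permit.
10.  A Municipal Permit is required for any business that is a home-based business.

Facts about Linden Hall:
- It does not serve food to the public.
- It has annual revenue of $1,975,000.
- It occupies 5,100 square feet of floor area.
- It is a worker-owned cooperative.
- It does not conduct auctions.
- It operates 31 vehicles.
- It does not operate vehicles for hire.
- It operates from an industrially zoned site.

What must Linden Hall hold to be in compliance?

None

1. vehicles 31 < 37; floor area 5,100 square feet ≤ 12,700 square feet; does not operate vehicles for hire → Commercial Registration not required.
2. does not operate vehicles for hire → General Business Authorization not required.
3. is a worker-owned cooperative (not: is a registered nonprofit) → Nonprofit License not required.
4. revenue $1,975,000 ≥ $1,675,000; vehicles 31 ≤ 36; floor area 5,100 square feet < 17,400 square feet → Compliance Authorization not required.
5. vehicles 31 ≥ 23; operates from an industrially zoned site → Annual License not required.
6. does not operate vehicles for hire → Trade Authorization not required.
7. revenue $1,975,000 > $1,500,000 → Operating Certificate not required.
8. operates from an industrially zoned site; floor area 5,100 square feet ≤ 6,100 square feet → Annual Registration not required.
9. does not conduct auctions; vehicles 31 < 35; floor area 5,100 square feet ≤ 10,100 square feet → Auctioneer Permit not required.
10. operates from an industrially zoned site (not: is a home-based business) → Municipal Permit not required.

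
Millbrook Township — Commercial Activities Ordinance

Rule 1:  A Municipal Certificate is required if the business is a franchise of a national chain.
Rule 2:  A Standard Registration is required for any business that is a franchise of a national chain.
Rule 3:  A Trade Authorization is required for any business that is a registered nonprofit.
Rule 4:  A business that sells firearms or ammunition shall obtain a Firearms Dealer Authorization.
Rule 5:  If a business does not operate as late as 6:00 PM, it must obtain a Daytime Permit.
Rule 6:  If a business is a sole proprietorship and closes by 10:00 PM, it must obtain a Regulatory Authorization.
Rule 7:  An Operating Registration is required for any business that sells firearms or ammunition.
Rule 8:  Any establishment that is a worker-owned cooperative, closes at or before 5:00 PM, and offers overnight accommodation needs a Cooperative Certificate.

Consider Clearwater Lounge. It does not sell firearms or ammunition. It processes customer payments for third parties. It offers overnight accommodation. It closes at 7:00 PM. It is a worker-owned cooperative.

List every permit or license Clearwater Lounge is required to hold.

Rule 1: is a worker-owned cooperative (not: is a franchise of a national chain) → Municipal Certificate not required.
Rule 2: is a worker-owned cooperative (not: is a franchise of a national chain) → Standard Registration not required.
Rule 3: is a worker-owned cooperative (not: is a registered nonprofit) → Trade Authorization not required.
Rule 4: does not sell firearms or ammunition → Firearms Dealer Authorization not required.
Rule 5: closes 7:00 PM, after 6:00 PM → Daytime Permit not required.
Rule 6: is a worker-owned cooperative (not: is a sole proprietorship); closes 7:00 PM, at/before 10:00 PM → Regulatory Authorization not required.
Rule 7: does not sell firearms or ammunition → Operating Registration not required.
Rule 8: is a worker-owned cooperative; closes 7:00 PM, after 5:00 PM; offers overnight accommodation → Cooperative Certificate not required.

None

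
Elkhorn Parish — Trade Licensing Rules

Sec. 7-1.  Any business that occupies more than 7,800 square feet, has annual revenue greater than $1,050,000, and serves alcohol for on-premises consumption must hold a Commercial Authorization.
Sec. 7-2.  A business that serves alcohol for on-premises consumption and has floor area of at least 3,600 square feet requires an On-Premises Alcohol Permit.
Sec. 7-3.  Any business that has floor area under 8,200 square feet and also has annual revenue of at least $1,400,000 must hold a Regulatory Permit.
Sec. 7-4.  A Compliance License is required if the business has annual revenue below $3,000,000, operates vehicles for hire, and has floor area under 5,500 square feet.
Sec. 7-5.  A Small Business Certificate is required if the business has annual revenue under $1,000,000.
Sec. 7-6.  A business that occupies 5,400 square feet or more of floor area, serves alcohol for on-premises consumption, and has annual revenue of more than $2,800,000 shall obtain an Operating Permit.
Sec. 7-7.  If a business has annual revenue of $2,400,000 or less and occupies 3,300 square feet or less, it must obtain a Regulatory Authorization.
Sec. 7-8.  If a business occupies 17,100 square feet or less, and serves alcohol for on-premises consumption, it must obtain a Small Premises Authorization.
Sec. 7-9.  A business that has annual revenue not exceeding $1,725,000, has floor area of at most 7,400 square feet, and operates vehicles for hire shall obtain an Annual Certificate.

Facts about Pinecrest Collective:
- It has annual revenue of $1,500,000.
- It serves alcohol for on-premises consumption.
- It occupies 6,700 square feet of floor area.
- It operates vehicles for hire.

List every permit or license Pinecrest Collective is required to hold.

Sec. 7-1. floor area 6,700 square feet ≤ 7,800 square feet; revenue $1,500,000 > $1,050,000; serves alcohol for on-premises consumption → Commercial Authorization not required.
Sec. 7-2. serves alcohol for on-premises consumption; floor area 6,700 square feet ≥ 3,600 square feet → On-Premises Alcohol Permit required.
Sec. 7-3. floor area 6,700 square feet < 8,200 square feet; revenue $1,500,000 ≥ $1,400,000 → Regulatory Permit required.
Sec. 7-4. revenue $1,500,000 < $3,000,000; operates vehicles for hire; floor area 6,700 square feet ≥ 5,500 square feet → Compliance License not required.
Sec. 7-5. revenue $1,500,000 ≥ $1,000,000 → Small Business Certificate not required.
Sec. 7-6. floor area 6,700 square feet ≥ 5,400 square feet; serves alcohol for on-premises consumption; revenue $1,500,000 ≤ $2,800,000 → Operating Permit not required.
Sec. 7-7. revenue $1,500,000 ≤ $2,400,000; floor area 6,700 square feet > 3,300 square feet → Regulatory Authorization not required.
Sec. 7-8. floor area 6,700 square feet ≤ 17,100 square feet; serves alcohol for on-premises consumption → Small Premises Authorization required.
Sec. 7-9. revenue $1,500,000 ≤ $1,725,000; floor area 6,700 square feet ≤ 7,400 square feet; operates vehicles for hire → Annual Certificate required.

Annual Certificate, On-Premises Alcohol Permit, Regulatory Permit, Small Premises Authorization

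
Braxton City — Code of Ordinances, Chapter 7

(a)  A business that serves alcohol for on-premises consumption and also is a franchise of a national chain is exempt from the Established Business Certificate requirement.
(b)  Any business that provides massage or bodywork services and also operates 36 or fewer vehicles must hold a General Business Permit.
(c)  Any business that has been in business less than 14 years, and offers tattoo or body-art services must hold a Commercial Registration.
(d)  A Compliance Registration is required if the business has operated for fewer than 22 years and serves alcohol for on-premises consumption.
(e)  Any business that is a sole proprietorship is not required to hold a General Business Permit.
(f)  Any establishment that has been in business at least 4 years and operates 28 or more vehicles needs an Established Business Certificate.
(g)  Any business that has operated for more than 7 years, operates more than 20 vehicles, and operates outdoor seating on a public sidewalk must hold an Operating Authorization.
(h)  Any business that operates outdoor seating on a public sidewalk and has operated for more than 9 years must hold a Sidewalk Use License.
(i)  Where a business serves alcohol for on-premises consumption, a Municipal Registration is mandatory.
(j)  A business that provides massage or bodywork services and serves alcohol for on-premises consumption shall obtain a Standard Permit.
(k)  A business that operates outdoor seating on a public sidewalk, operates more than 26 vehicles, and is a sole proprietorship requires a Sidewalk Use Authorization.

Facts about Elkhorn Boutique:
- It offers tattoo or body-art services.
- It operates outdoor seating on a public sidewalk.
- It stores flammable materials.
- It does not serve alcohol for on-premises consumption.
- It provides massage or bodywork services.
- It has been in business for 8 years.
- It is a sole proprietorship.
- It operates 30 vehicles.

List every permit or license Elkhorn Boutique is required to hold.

(a) does not serve alcohol for on-premises consumption; is a sole proprietorship (not: is a franchise of a national chain) → Established Business Certificate exemption does not apply.
(b) provides massage or bodywork services; vehicles 30 ≤ 36 → General Business Permit required.
(c) years in business 8 < 14; offers tattoo or body-art services → Commercial Registration required.
(d) years in business 8 < 22; does not serve alcohol for on-premises consumption → Compliance Registration not required.
(e) is a sole proprietorship → exempt from General Business Permit.
(f) years in business 8 ≥ 4; vehicles 30 ≥ 28 → Established Business Certificate required.
(g) years in business 8 > 7; vehicles 30 > 20; operates outdoor seating on a public sidewalk → Operating Authorization required.
(h) operates outdoor seating on a public sidewalk; years in business 8 ≤ 9 → Sidewalk Use License not required.
(i) does not serve alcohol for on-premises consumption → Municipal Registration not required.
(j) provides massage or bodywork services; does not serve alcohol for on-premises consumption → Standard Permit not required.
(k) operates outdoor seating on a public sidewalk; vehicles 30 > 26; is a sole proprietorship → Sidewalk Use Authorization required.

Commercial Registration, Established Business Certificate, Operating Authorization, Sidewalk Use Authorization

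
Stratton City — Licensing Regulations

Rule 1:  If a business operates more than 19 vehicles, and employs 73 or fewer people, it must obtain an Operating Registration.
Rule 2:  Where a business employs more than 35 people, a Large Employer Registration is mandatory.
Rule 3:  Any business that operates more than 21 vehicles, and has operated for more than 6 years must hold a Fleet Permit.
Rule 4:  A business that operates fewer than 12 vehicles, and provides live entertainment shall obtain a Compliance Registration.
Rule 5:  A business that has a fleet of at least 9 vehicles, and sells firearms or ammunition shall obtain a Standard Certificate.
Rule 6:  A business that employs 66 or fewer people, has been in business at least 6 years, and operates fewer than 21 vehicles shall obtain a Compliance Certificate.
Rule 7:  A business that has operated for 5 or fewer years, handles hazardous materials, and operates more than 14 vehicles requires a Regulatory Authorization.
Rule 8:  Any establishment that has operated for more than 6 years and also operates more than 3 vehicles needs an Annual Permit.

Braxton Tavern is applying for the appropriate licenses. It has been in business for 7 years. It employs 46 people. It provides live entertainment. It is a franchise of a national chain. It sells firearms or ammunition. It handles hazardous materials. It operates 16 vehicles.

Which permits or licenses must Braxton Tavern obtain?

Annual Permit, Compliance Certificate, Large Employer Registration, Standard Certificate

Rule 1: vehicles 16 ≤ 19; employees 46 ≤ 73 → Operating Registration not required.
Rule 2: employees 46 > 35 → Large Employer Registration required.
Rule 3: vehicles 16 ≤ 21; years in business 7 > 6 → Fleet Permit not required.
Rule 4: vehicles 16 ≥ 12; provides live entertainment → Compliance Registration not required.
Rule 5: vehicles 16 ≥ 9; sells firearms or ammunition → Standard Certificate required.
Rule 6: employees 46 ≤ 66; years in business 7 ≥ 6; vehicles 16 < 21 → Compliance Certificate required.
Rule 7: years in business 7 > 5; handles hazardous materials; vehicles 16 > 14 → Regulatory Authorization not required.
Rule 8: years in business 7 > 6; vehicles 16 > 3 → Annual Permit required.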